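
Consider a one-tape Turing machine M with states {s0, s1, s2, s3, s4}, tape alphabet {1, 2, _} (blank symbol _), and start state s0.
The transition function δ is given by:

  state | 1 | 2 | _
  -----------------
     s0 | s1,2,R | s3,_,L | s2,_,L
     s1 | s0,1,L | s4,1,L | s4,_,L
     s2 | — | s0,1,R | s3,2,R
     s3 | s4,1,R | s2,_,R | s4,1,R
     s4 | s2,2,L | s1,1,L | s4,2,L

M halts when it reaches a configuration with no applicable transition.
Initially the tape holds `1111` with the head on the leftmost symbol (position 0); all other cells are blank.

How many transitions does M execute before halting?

s0 | __[1]111_   read 1 → write 2, move R, go to s1
s1 | __2[1]11_   read 1 → write 1, move L, go to s0
s0 | __[2]111_   read 2 → write _, move L, go to s3
s3 | _[_]_111_   read _ → write 1, move R, go to s4
s4 | _1[_]111_   read _ → write 2, move L, go to s4
s4 | _[1]2111_   read 1 → write 2, move L, go to s2
s2 | [_]22111_   read _ → write 2, move R, go to s3
s3 | 2[2]2111_   read 2 → write _, move R, go to s2
s2 | 2_[2]111_   read 2 → write 1, move R, go to s0
s0 | 2_1[1]11_   read 1 → write 2, move R, go to s1
s1 | 2_12[1]1_   read 1 → write 1, move L, go to s0
s0 | 2_1[2]11_   read 2 → write _, move L, go to s3
s3 | 2_[1]_11_   read 1 → write 1, move R, go to s4
s4 | 2_1[_]11_   read _ → write 2, move L, go to s4
s4 | 2_[1]211_   read 1 → write 2, move L, go to s2
s2 | 2[_]2211_   read _ → write 2, move R, go to s3
s3 | 22[2]211_   read 2 → write _, move R, go to s2
s2 | 22_[2]11_   read 2 → write 1, move R, go to s0
s0 | 22_1[1]1_   read 1 → write 2, move R, go to s1
s1 | 22_12[1]_   read 1 → write 1, move L, go to s0
s0 | 22_1[2]1_   read 2 → write _, move L, go to s3
s3 | 22_[1]_1_   read 1 → write 1, move R, go to s4
s4 | 22_1[_]1_   read _ → write 2, move L, go to s4
s4 | 22_[1]21_   read 1 → write 2, move L, go to s2
s2 | 22[_]221_   read _ → write 2, move R, go to s3
s3 | 222[2]21_   read 2 → write _, move R, go to s2
s2 | 222_[2]1_   read 2 → write 1, move R, go to s0
s0 | 222_1[1]_   read 1 → write 2, move R, go to s1
s1 | 222_12[_]   read _ → write _, move L, go to s4
s4 | 222_1[2]_   read 2 → write 1, move L, go to s1
s1 | 222_[1]1_   read 1 → write 1, move L, go to s0
s0 | 222[_]11_   read _ → write _, move L, go to s2
s2 | 22[2]_11_   read 2 → write 1, move R, go to s0
s0 | 221[_]11_   read _ → write _, move L, go to s2
s2 | 22[1]_11_
M halts after 34 transitions.

34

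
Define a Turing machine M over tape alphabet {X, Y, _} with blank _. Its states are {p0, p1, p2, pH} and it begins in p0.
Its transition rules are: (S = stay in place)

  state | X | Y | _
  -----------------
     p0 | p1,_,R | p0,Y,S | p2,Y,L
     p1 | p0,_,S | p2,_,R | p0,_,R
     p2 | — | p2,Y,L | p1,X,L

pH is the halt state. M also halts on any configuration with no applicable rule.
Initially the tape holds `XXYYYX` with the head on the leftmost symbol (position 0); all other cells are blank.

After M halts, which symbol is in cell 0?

_

p0 | _[X]XYYYX   read X → write _, move R, go to p1
p1 | __[X]YYYX   read X → write _, move S, go to p0
p0 | __[_]YYYX   read _ → write Y, move L, go to p2
p2 | _[_]YYYYX   read _ → write X, move L, go to p1
p1 | [_]XYYYYX   read _ → write _, move R, go to p0
p0 | _[X]YYYYX   read X → write _, move R, go to p1
p1 | __[Y]YYYX   read Y → write _, move R, go to p2
p2 | ___[Y]YYX   read Y → write Y, move L, go to p2
p2 | __[_]YYYX   read _ → write X, move L, go to p1
p1 | _[_]XYYYX   read _ → write _, move R, go to p0
p0 | __[X]YYYX   read X → write _, move R, go to p1
p1 | ___[Y]YYX   read Y → write _, move R, go to p2
p2 | ____[Y]YX   read Y → write Y, move L, go to p2
p2 | ___[_]YYX   read _ → write X, move L, go to p1
p1 | __[_]XYYX   read _ → write _, move R, go to p0
p0 | ___[X]YYX   read X → write _, move R, go to p1
p1 | ____[Y]YX   read Y → write _, move R, go to p2
p2 | _____[Y]X   read Y → write Y, move L, go to p2
p2 | ____[_]YX   read _ → write X, move L, go to p1
p1 | ___[_]XYX   read _ → write _, move R, go to p0
p0 | ____[X]YX   read X → write _, move R, go to p1
p1 | _____[Y]X   read Y → write _, move R, go to p2
p2 | ______[X]
Cell 0 holds _ when M halts.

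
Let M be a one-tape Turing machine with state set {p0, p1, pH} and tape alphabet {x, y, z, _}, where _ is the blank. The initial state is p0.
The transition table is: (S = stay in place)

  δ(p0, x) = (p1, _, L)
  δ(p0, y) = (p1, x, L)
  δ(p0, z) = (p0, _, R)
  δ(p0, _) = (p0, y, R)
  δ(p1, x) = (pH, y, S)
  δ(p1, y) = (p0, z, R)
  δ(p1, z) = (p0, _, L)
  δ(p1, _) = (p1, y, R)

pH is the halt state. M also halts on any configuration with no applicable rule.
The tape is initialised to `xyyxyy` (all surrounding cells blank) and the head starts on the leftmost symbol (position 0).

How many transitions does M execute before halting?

34

p0 | __[x]yyxyy   read x → write _, move L, go to p1
p1 | _[_]_yyxyy   read _ → write y, move R, go to p1
p1 | _y[_]yyxyy   read _ → write y, move R, go to p1
p1 | _yy[y]yxyy   read y → write z, move R, go to p0
p0 | _yyz[y]xyy   read y → write x, move L, go to p1
p1 | _yy[z]xxyy   read z → write _, move L, go to p0
p0 | _y[y]_xxyy   read y → write x, move L, go to p1
p1 | _[y]x_xxyy   read y → write z, move R, go to p0
p0 | _z[x]_xxyy   read x → write _, move L, go to p1
p1 | _[z]__xxyy   read z → write _, move L, go to p0
p0 | [_]___xxyy   read _ → write y, move R, go to p0
p0 | y[_]__xxyy   read _ → write y, move R, go to p0
p0 | yy[_]_xxyy   read _ → write y, move R, go to p0
p0 | yyy[_]xxyy   read _ → write y, move R, go to p0
p0 | yyyy[x]xyy   read x → write _, move L, go to p1
p1 | yyy[y]_xyy   read y → write z, move R, go to p0
p0 | yyyz[_]xyy   read _ → write y, move R, go to p0
p0 | yyyzy[x]yy   read x → write _, move L, go to p1
p1 | yyyz[y]_yy   read y → write z, move R, go to p0
p0 | yyyzz[_]yy   read _ → write y, move R, go to p0
p0 | yyyzzy[y]y   read y → write x, move L, go to p1
p1 | yyyzz[y]xy   read y → write z, move R, go to p0
p0 | yyyzzz[x]y   read x → write _, move L, go to p1
p1 | yyyzz[z]_y   read z → write _, move L, go to p0
p0 | yyyz[z]__y   read z → write _, move R, go to p0
p0 | yyyz_[_]_y   read _ → write y, move R, go to p0
p0 | yyyz_y[_]y   read _ → write y, move R, go to p0
p0 | yyyz_yy[y]   read y → write x, move L, go to p1
p1 | yyyz_y[y]x   read y → write z, move R, go to p0
p0 | yyyz_yz[x]   read x → write _, move L, go to p1
p1 | yyyz_y[z]_   read z → write _, move L, go to p0
p0 | yyyz_[y]__   read y → write x, move L, go to p1
p1 | yyyz[_]x__   read _ → write y, move R, go to p1
p1 | yyyzy[x]__   read x → write y, move S, go to pH
pH | yyyzy[y]__
M halts after 34 transitions.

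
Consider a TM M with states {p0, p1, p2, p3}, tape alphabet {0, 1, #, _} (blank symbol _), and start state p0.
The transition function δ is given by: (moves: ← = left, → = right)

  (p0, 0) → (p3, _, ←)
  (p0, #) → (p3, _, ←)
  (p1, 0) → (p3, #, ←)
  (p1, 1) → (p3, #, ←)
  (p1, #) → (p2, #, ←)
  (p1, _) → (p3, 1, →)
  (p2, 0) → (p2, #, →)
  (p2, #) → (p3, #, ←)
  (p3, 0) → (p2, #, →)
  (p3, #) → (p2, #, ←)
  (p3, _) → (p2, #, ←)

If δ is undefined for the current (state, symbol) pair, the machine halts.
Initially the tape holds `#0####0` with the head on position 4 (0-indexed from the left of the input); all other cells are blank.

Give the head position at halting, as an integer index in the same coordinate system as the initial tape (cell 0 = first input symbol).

-2

p0 | __#0##[#]#0   read # → write _, move ←, go to p3
p3 | __#0#[#]_#0   read # → write #, move ←, go to p2
p2 | __#0[#]#_#0   read # → write #, move ←, go to p3
p3 | __#[0]##_#0   read 0 → write #, move →, go to p2
p2 | __##[#]#_#0   read # → write #, move ←, go to p3
p3 | __#[#]##_#0   read # → write #, move ←, go to p2
p2 | __[#]###_#0   read # → write #, move ←, go to p3
p3 | _[_]####_#0   read _ → write #, move ←, go to p2
p2 | [_]#####_#0
At halt the head is at cell -2.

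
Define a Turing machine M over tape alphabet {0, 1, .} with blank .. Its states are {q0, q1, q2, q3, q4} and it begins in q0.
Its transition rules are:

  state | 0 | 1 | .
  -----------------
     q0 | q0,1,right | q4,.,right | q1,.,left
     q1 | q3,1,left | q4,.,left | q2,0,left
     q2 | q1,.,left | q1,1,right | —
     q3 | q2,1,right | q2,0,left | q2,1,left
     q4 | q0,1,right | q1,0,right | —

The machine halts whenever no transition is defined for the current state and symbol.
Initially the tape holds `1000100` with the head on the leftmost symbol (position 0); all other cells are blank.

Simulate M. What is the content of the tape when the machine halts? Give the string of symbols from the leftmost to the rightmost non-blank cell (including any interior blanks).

0111.0

state=q0 head=0 tape=[1]000100.   (q0,1)→(q4,.,right)
state=q4 head=1 tape=.[0]00100.   (q4,0)→(q0,1,right)
state=q0 head=2 tape=.1[0]0100.   (q0,0)→(q0,1,right)
state=q0 head=3 tape=.11[0]100.   (q0,0)→(q0,1,right)
state=q0 head=4 tape=.111[1]00.   (q0,1)→(q4,.,right)
state=q4 head=5 tape=.111.[0]0.   (q4,0)→(q0,1,right)
state=q0 head=6 tape=.111.1[0].   (q0,0)→(q0,1,right)
state=q0 head=7 tape=.111.11[.]   (q0,.)→(q1,.,left)
state=q1 head=6 tape=.111.1[1].   (q1,1)→(q4,.,left)
state=q4 head=5 tape=.111.[1]..   (q4,1)→(q1,0,right)
state=q1 head=6 tape=.111.0[.].   (q1,.)→(q2,0,left)
state=q2 head=5 tape=.111.[0]0.   (q2,0)→(q1,.,left)
state=q1 head=4 tape=.111[.].0.   (q1,.)→(q2,0,left)
state=q2 head=3 tape=.11[1]0.0.   (q2,1)→(q1,1,right)
state=q1 head=4 tape=.111[0].0.   (q1,0)→(q3,1,left)
state=q3 head=3 tape=.11[1]1.0.   (q3,1)→(q2,0,left)
state=q2 head=2 tape=.1[1]01.0.   (q2,1)→(q1,1,right)
state=q1 head=3 tape=.11[0]1.0.   (q1,0)→(q3,1,left)
state=q3 head=2 tape=.1[1]11.0.   (q3,1)→(q2,0,left)
state=q2 head=1 tape=.[1]011.0.   (q2,1)→(q1,1,right)
state=q1 head=2 tape=.1[0]11.0.   (q1,0)→(q3,1,left)
state=q3 head=1 tape=.[1]111.0.   (q3,1)→(q2,0,left)
state=q2 head=0 tape=[.]0111.0.
The non-blank tape span at halt is 0111.0.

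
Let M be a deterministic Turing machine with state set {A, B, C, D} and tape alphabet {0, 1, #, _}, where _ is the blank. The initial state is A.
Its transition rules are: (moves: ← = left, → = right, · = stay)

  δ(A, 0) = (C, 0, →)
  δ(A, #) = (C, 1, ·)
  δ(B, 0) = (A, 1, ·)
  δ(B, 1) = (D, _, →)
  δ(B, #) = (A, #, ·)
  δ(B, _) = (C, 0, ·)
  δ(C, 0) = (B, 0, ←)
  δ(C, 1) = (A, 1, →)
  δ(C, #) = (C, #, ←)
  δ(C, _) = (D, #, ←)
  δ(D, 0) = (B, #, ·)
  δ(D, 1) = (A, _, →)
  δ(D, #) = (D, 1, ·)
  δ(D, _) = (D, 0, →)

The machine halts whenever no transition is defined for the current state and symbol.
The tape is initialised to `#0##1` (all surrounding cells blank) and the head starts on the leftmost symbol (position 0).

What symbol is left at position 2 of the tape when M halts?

state=A head=0 tape=[#]0##1   (A,#)→(C,1,·)
state=C head=0 tape=[1]0##1   (C,1)→(A,1,→)
state=A head=1 tape=1[0]##1   (A,0)→(C,0,→)
state=C head=2 tape=10[#]#1   (C,#)→(C,#,←)
state=C head=1 tape=1[0]##1   (C,0)→(B,0,←)
state=B head=0 tape=[1]0##1   (B,1)→(D,_,→)
state=D head=1 tape=_[0]##1   (D,0)→(B,#,·)
state=B head=1 tape=_[#]##1   (B,#)→(A,#,·)
state=A head=1 tape=_[#]##1   (A,#)→(C,1,·)
state=C head=1 tape=_[1]##1   (C,1)→(A,1,→)
state=A head=2 tape=_1[#]#1   (A,#)→(C,1,·)
state=C head=2 tape=_1[1]#1   (C,1)→(A,1,→)
state=A head=3 tape=_11[#]1   (A,#)→(C,1,·)
state=C head=3 tape=_11[1]1   (C,1)→(A,1,→)
state=A head=4 tape=_111[1]
Cell 2 holds 1 when M halts.

1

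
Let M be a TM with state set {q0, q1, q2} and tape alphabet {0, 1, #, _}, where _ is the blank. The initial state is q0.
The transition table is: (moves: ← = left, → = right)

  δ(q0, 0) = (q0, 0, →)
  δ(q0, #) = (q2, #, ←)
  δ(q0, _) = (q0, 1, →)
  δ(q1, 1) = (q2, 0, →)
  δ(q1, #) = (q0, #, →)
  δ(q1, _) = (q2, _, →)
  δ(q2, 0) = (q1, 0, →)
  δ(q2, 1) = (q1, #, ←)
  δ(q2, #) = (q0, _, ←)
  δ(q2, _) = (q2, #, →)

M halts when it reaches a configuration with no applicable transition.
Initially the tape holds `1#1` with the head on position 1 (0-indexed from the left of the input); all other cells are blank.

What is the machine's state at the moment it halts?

q1

q0 | _1[#]1   read # → write #, move ←, go to q2
q2 | _[1]#1   read 1 → write #, move ←, go to q1
q1 | [_]##1   read _ → write _, move →, go to q2
q2 | _[#]#1   read # → write _, move ←, go to q0
q0 | [_]_#1   read _ → write 1, move →, go to q0
q0 | 1[_]#1   read _ → write 1, move →, go to q0
q0 | 11[#]1   read # → write #, move ←, go to q2
q2 | 1[1]#1   read 1 → write #, move ←, go to q1
q1 | [1]##1   read 1 → write 0, move →, go to q2
q2 | 0[#]#1   read # → write _, move ←, go to q0
q0 | [0]_#1   read 0 → write 0, move →, go to q0
q0 | 0[_]#1   read _ → write 1, move →, go to q0
q0 | 01[#]1   read # → write #, move ←, go to q2
q2 | 0[1]#1   read 1 → write #, move ←, go to q1
q1 | [0]##1
No transition is defined for (q1, 0); M halts in state q1.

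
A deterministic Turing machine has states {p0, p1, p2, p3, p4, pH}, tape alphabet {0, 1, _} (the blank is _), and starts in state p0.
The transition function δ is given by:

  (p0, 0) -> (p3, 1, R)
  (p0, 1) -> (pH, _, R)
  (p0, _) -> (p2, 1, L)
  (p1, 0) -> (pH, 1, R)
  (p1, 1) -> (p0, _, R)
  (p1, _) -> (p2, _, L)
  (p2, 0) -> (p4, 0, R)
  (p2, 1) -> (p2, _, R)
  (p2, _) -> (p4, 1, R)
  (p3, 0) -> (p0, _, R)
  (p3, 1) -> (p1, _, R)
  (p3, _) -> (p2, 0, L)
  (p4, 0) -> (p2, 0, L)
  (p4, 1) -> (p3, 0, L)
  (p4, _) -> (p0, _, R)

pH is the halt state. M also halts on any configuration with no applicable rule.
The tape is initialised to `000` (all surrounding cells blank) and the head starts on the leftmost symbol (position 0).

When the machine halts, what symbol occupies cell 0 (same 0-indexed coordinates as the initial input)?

1

p0 | [0]00____   read 0 → write 1, move R, go to p3
p3 | 1[0]0____   read 0 → write _, move R, go to p0
p0 | 1_[0]____   read 0 → write 1, move R, go to p3
p3 | 1_1[_]___   read _ → write 0, move L, go to p2
p2 | 1_[1]0___   read 1 → write _, move R, go to p2
p2 | 1__[0]___   read 0 → write 0, move R, go to p4
p4 | 1__0[_]__   read _ → write _, move R, go to p0
p0 | 1__0_[_]_   read _ → write 1, move L, go to p2
p2 | 1__0[_]1_   read _ → write 1, move R, go to p4
p4 | 1__01[1]_   read 1 → write 0, move L, go to p3
p3 | 1__0[1]0_   read 1 → write _, move R, go to p1
p1 | 1__0_[0]_   read 0 → write 1, move R, go to pH
pH | 1__0_1[_]
Cell 0 holds 1 when M halts.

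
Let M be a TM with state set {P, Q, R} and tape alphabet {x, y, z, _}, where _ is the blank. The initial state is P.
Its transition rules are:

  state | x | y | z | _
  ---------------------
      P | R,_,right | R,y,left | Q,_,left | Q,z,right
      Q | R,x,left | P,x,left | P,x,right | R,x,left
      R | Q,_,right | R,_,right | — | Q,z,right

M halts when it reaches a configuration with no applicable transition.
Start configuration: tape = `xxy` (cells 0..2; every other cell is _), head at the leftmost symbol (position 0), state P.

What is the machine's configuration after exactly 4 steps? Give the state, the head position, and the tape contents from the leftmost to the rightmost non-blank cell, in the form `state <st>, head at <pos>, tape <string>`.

state Q, head at 2, tape zx

P | [x]xy   read x → write _, move right, go to R
R | _[x]y   read x → write _, move right, go to Q
Q | __[y]   read y → write x, move left, go to P
P | _[_]x   read _ → write z, move right, go to Q
Q | _z[x]
After 4 steps: state Q, head at 2, tape zx.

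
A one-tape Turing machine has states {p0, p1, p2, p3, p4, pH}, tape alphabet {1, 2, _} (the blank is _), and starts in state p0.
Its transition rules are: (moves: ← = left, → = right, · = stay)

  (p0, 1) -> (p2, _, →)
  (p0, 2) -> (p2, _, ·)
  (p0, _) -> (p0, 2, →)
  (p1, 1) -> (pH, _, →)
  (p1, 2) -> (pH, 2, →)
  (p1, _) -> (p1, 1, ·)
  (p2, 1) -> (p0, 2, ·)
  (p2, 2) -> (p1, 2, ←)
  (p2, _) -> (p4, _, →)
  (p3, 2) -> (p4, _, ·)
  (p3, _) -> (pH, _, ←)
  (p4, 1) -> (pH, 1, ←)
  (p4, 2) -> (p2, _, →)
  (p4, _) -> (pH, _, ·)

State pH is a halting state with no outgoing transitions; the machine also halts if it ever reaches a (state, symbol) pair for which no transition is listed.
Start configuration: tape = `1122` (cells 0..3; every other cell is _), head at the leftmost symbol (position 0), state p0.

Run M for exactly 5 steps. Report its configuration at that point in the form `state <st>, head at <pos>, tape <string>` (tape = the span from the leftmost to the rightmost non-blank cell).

state p2, head at 3, tape 2

state=p0 head=0 tape=[1]122   (p0,1)→(p2,_,→)
state=p2 head=1 tape=_[1]22   (p2,1)→(p0,2,·)
state=p0 head=1 tape=_[2]22   (p0,2)→(p2,_,·)
state=p2 head=1 tape=_[_]22   (p2,_)→(p4,_,→)
state=p4 head=2 tape=__[2]2   (p4,2)→(p2,_,→)
state=p2 head=3 tape=___[2]
After 5 steps: state p2, head at 3, tape 2.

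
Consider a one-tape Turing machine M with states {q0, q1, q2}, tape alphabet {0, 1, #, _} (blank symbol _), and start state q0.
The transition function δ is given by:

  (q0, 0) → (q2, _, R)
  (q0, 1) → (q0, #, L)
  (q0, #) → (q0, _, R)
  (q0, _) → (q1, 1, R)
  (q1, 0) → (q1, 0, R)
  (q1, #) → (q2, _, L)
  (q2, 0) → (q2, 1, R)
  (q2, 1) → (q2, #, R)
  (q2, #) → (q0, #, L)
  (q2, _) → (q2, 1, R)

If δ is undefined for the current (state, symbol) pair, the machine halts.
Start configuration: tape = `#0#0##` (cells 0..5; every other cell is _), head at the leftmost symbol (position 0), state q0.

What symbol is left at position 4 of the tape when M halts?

state=q0 head=0 tape=[#]0#0##__   (q0,#)→(q0,_,R)
state=q0 head=1 tape=_[0]#0##__   (q0,0)→(q2,_,R)
state=q2 head=2 tape=__[#]0##__   (q2,#)→(q0,#,L)
state=q0 head=1 tape=_[_]#0##__   (q0,_)→(q1,1,R)
state=q1 head=2 tape=_1[#]0##__   (q1,#)→(q2,_,L)
state=q2 head=1 tape=_[1]_0##__   (q2,1)→(q2,#,R)
state=q2 head=2 tape=_#[_]0##__   (q2,_)→(q2,1,R)
state=q2 head=3 tape=_#1[0]##__   (q2,0)→(q2,1,R)
state=q2 head=4 tape=_#11[#]#__   (q2,#)→(q0,#,L)
state=q0 head=3 tape=_#1[1]##__   (q0,1)→(q0,#,L)
state=q0 head=2 tape=_#[1]###__   (q0,1)→(q0,#,L)
state=q0 head=1 tape=_[#]####__   (q0,#)→(q0,_,R)
state=q0 head=2 tape=__[#]###__   (q0,#)→(q0,_,R)
state=q0 head=3 tape=___[#]##__   (q0,#)→(q0,_,R)
state=q0 head=4 tape=____[#]#__   (q0,#)→(q0,_,R)
state=q0 head=5 tape=_____[#]__   (q0,#)→(q0,_,R)
state=q0 head=6 tape=______[_]_   (q0,_)→(q1,1,R)
state=q1 head=7 tape=______1[_]
Cell 4 holds _ when M halts.

_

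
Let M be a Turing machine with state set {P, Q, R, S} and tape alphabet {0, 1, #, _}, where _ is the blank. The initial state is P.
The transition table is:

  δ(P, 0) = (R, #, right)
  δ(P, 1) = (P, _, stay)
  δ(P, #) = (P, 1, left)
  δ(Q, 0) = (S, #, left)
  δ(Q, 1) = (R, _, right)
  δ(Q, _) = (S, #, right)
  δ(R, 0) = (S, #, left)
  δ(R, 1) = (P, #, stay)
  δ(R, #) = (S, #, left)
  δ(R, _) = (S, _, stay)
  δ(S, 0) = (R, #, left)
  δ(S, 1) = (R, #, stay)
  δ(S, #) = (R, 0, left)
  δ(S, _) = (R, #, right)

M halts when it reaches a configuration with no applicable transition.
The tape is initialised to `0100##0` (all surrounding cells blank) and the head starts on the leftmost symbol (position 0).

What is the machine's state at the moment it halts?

P

P | _[0]100##0   read 0 → write #, move right, go to R
R | _#[1]00##0   read 1 → write #, move stay, go to P
P | _#[#]00##0   read # → write 1, move left, go to P
P | _[#]100##0   read # → write 1, move left, go to P
P | [_]1100##0
No transition is defined for (P, _); M halts in state P.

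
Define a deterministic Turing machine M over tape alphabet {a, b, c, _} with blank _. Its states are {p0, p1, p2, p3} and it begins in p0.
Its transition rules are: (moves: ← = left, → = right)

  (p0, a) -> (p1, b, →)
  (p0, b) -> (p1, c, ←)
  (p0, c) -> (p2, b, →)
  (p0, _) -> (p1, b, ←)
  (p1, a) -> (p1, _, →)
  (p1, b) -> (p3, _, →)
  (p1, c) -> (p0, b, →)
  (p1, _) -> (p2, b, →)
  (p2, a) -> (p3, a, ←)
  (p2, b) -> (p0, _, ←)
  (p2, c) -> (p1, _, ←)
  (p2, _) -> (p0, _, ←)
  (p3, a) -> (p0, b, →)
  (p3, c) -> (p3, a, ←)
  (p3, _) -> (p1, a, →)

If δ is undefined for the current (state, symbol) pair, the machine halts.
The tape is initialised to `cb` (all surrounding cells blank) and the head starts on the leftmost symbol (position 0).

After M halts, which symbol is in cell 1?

p0 | _[c]b_   read c → write b, move →, go to p2
p2 | _b[b]_   read b → write _, move ←, go to p0
p0 | _[b]__   read b → write c, move ←, go to p1
p1 | [_]c__   read _ → write b, move →, go to p2
p2 | b[c]__   read c → write _, move ←, go to p1
p1 | [b]___   read b → write _, move →, go to p3
p3 | _[_]__   read _ → write a, move →, go to p1
p1 | _a[_]_   read _ → write b, move →, go to p2
p2 | _ab[_]   read _ → write _, move ←, go to p0
p0 | _a[b]_   read b → write c, move ←, go to p1
p1 | _[a]c_   read a → write _, move →, go to p1
p1 | __[c]_   read c → write b, move →, go to p0
p0 | __b[_]   read _ → write b, move ←, go to p1
p1 | __[b]b   read b → write _, move →, go to p3
p3 | ___[b]
Cell 1 holds _ when M halts.

_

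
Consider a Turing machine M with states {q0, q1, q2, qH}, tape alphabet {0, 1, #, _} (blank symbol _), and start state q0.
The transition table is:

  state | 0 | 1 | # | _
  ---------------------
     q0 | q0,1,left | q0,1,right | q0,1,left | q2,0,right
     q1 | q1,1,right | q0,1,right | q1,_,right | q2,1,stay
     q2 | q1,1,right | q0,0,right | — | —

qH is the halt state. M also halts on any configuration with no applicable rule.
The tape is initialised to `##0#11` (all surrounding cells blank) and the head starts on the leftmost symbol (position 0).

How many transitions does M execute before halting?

state=q0 head=0 tape=__[#]#0#11__   (q0,#)→(q0,1,left)
state=q0 head=-1 tape=_[_]1#0#11__   (q0,_)→(q2,0,right)
state=q2 head=0 tape=_0[1]#0#11__   (q2,1)→(q0,0,right)
state=q0 head=1 tape=_00[#]0#11__   (q0,#)→(q0,1,left)
state=q0 head=0 tape=_0[0]10#11__   (q0,0)→(q0,1,left)
state=q0 head=-1 tape=_[0]110#11__   (q0,0)→(q0,1,left)
state=q0 head=-2 tape=[_]1110#11__   (q0,_)→(q2,0,right)
state=q2 head=-1 tape=0[1]110#11__   (q2,1)→(q0,0,right)
state=q0 head=0 tape=00[1]10#11__   (q0,1)→(q0,1,right)
state=q0 head=1 tape=001[1]0#11__   (q0,1)→(q0,1,right)
state=q0 head=2 tape=0011[0]#11__   (q0,0)→(q0,1,left)
state=q0 head=1 tape=001[1]1#11__   (q0,1)→(q0,1,right)
state=q0 head=2 tape=0011[1]#11__   (q0,1)→(q0,1,right)
state=q0 head=3 tape=00111[#]11__   (q0,#)→(q0,1,left)
state=q0 head=2 tape=0011[1]111__   (q0,1)→(q0,1,right)
state=q0 head=3 tape=00111[1]11__   (q0,1)→(q0,1,right)
state=q0 head=4 tape=001111[1]1__   (q0,1)→(q0,1,right)
state=q0 head=5 tape=0011111[1]__   (q0,1)→(q0,1,right)
state=q0 head=6 tape=00111111[_]_   (q0,_)→(q2,0,right)
state=q2 head=7 tape=001111110[_]
M halts after 19 transitions.

19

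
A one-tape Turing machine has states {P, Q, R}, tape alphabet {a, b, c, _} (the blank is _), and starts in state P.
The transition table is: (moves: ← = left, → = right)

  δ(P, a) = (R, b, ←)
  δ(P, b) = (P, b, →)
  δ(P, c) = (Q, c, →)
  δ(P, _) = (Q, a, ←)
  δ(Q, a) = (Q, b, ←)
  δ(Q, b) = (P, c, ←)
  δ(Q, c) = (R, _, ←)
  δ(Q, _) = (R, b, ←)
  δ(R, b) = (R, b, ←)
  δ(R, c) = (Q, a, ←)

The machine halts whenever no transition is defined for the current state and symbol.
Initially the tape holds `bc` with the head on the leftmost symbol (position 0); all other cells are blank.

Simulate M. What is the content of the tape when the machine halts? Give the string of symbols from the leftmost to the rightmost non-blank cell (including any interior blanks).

state=P head=0 tape=___[b]c_   (P,b)→(P,b,→)
state=P head=1 tape=___b[c]_   (P,c)→(Q,c,→)
state=Q head=2 tape=___bc[_]   (Q,_)→(R,b,←)
state=R head=1 tape=___b[c]b   (R,c)→(Q,a,←)
state=Q head=0 tape=___[b]ab   (Q,b)→(P,c,←)
state=P head=-1 tape=__[_]cab   (P,_)→(Q,a,←)
state=Q head=-2 tape=_[_]acab   (Q,_)→(R,b,←)
state=R head=-3 tape=[_]bacab
The non-blank tape span at halt is bacab.

bacab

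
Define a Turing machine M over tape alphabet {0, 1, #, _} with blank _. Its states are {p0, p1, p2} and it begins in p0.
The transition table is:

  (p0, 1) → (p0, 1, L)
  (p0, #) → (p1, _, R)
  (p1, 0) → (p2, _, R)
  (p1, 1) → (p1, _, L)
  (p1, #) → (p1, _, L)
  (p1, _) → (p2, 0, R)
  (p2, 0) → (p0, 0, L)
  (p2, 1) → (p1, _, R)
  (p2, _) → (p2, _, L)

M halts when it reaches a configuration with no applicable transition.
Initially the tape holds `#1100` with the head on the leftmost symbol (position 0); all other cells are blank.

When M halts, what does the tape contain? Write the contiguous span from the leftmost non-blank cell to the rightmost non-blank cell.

p0 | _[#]1100   read # → write _, move R, go to p1
p1 | __[1]100   read 1 → write _, move L, go to p1
p1 | _[_]_100   read _ → write 0, move R, go to p2
p2 | _0[_]100   read _ → write _, move L, go to p2
p2 | _[0]_100   read 0 → write 0, move L, go to p0
p0 | [_]0_100
The non-blank tape span at halt is 0_100.

0_100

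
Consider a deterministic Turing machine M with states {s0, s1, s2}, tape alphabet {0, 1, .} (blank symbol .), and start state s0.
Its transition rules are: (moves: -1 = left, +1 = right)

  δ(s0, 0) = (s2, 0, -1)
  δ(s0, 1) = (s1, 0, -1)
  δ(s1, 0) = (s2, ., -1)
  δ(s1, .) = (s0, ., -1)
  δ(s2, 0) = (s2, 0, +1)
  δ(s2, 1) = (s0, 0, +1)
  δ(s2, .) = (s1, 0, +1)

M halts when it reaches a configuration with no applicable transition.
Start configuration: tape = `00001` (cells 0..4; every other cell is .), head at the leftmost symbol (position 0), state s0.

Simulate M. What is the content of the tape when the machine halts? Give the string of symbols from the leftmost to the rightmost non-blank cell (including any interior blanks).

000001

s0 | .[0]0001   read 0 → write 0, move -1, go to s2
s2 | [.]00001   read . → write 0, move +1, go to s1
s1 | 0[0]0001   read 0 → write ., move -1, go to s2
s2 | [0].0001   read 0 → write 0, move +1, go to s2
s2 | 0[.]0001   read . → write 0, move +1, go to s1
s1 | 00[0]001   read 0 → write ., move -1, go to s2
s2 | 0[0].001   read 0 → write 0, move +1, go to s2
s2 | 00[.]001   read . → write 0, move +1, go to s1
s1 | 000[0]01   read 0 → write ., move -1, go to s2
s2 | 00[0].01   read 0 → write 0, move +1, go to s2
s2 | 000[.]01   read . → write 0, move +1, go to s1
s1 | 0000[0]1   read 0 → write ., move -1, go to s2
s2 | 000[0].1   read 0 → write 0, move +1, go to s2
s2 | 0000[.]1   read . → write 0, move +1, go to s1
s1 | 00000[1]
The non-blank tape span at halt is 000001.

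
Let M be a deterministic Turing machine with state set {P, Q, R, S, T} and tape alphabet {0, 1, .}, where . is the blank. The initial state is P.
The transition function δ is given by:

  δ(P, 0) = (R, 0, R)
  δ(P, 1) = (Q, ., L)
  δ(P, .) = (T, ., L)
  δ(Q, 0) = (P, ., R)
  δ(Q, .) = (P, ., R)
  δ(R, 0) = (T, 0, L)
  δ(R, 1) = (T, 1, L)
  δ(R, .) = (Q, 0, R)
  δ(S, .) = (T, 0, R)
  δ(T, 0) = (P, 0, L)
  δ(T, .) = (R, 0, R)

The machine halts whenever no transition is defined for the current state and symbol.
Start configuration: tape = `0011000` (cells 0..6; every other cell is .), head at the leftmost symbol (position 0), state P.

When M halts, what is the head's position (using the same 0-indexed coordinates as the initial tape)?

3

state=P head=0 tape=....[0]011000   (P,0)→(R,0,R)
state=R head=1 tape=....0[0]11000   (R,0)→(T,0,L)
state=T head=0 tape=....[0]011000   (T,0)→(P,0,L)
state=P head=-1 tape=...[.]0011000   (P,.)→(T,.,L)
state=T head=-2 tape=..[.].0011000   (T,.)→(R,0,R)
state=R head=-1 tape=..0[.]0011000   (R,.)→(Q,0,R)
state=Q head=0 tape=..00[0]011000   (Q,0)→(P,.,R)
state=P head=1 tape=..00.[0]11000   (P,0)→(R,0,R)
state=R head=2 tape=..00.0[1]1000   (R,1)→(T,1,L)
state=T head=1 tape=..00.[0]11000   (T,0)→(P,0,L)
state=P head=0 tape=..00[.]011000   (P,.)→(T,.,L)
state=T head=-1 tape=..0[0].011000   (T,0)→(P,0,L)
state=P head=-2 tape=..[0]0.011000   (P,0)→(R,0,R)
state=R head=-1 tape=..0[0].011000   (R,0)→(T,0,L)
state=T head=-2 tape=..[0]0.011000   (T,0)→(P,0,L)
state=P head=-3 tape=.[.]00.011000   (P,.)→(T,.,L)
state=T head=-4 tape=[.].00.011000   (T,.)→(R,0,R)
state=R head=-3 tape=0[.]00.011000   (R,.)→(Q,0,R)
state=Q head=-2 tape=00[0]0.011000   (Q,0)→(P,.,R)
state=P head=-1 tape=00.[0].011000   (P,0)→(R,0,R)
state=R head=0 tape=00.0[.]011000   (R,.)→(Q,0,R)
state=Q head=1 tape=00.00[0]11000   (Q,0)→(P,.,R)
state=P head=2 tape=00.00.[1]1000   (P,1)→(Q,.,L)
state=Q head=1 tape=00.00[.].1000   (Q,.)→(P,.,R)
state=P head=2 tape=00.00.[.]1000   (P,.)→(T,.,L)
state=T head=1 tape=00.00[.].1000   (T,.)→(R,0,R)
state=R head=2 tape=00.000[.]1000   (R,.)→(Q,0,R)
state=Q head=3 tape=00.0000[1]000
At halt the head is at cell 3.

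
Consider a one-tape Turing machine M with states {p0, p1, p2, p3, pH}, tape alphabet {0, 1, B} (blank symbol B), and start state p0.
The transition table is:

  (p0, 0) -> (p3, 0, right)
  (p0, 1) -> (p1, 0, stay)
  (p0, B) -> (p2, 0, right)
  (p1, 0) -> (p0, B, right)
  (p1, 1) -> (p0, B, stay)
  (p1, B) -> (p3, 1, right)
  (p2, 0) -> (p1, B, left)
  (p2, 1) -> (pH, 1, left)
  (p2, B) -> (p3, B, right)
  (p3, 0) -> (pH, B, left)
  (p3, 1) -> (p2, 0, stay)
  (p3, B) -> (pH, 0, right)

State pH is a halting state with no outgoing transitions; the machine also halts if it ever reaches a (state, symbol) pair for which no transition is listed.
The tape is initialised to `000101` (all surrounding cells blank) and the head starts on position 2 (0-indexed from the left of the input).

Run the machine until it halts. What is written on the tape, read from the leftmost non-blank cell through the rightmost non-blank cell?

p0 | 00[0]101   read 0 → write 0, move right, go to p3
p3 | 000[1]01   read 1 → write 0, move stay, go to p2
p2 | 000[0]01   read 0 → write B, move left, go to p1
p1 | 00[0]B01   read 0 → write B, move right, go to p0
p0 | 00B[B]01   read B → write 0, move right, go to p2
p2 | 00B0[0]1   read 0 → write B, move left, go to p1
p1 | 00B[0]B1   read 0 → write B, move right, go to p0
p0 | 00BB[B]1   read B → write 0, move right, go to p2
p2 | 00BB0[1]   read 1 → write 1, move left, go to pH
pH | 00BB[0]1
The non-blank tape span at halt is 00BB01.

00BB01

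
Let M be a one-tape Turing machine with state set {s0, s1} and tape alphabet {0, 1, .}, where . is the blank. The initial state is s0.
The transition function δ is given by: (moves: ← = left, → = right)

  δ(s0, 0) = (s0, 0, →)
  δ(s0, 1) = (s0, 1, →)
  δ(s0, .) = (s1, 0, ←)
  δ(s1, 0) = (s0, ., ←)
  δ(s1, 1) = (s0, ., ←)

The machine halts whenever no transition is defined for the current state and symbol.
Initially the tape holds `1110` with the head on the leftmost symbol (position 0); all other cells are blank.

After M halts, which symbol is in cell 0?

.

state=s0 head=0 tape=..[1]110.   (s0,1)→(s0,1,→)
state=s0 head=1 tape=..1[1]10.   (s0,1)→(s0,1,→)
state=s0 head=2 tape=..11[1]0.   (s0,1)→(s0,1,→)
state=s0 head=3 tape=..111[0].   (s0,0)→(s0,0,→)
state=s0 head=4 tape=..1110[.]   (s0,.)→(s1,0,←)
state=s1 head=3 tape=..111[0]0   (s1,0)→(s0,.,←)
state=s0 head=2 tape=..11[1].0   (s0,1)→(s0,1,→)
state=s0 head=3 tape=..111[.]0   (s0,.)→(s1,0,←)
state=s1 head=2 tape=..11[1]00   (s1,1)→(s0,.,←)
state=s0 head=1 tape=..1[1].00   (s0,1)→(s0,1,→)
state=s0 head=2 tape=..11[.]00   (s0,.)→(s1,0,←)
state=s1 head=1 tape=..1[1]000   (s1,1)→(s0,.,←)
state=s0 head=0 tape=..[1].000   (s0,1)→(s0,1,→)
state=s0 head=1 tape=..1[.]000   (s0,.)→(s1,0,←)
state=s1 head=0 tape=..[1]0000   (s1,1)→(s0,.,←)
state=s0 head=-1 tape=.[.].0000   (s0,.)→(s1,0,←)
state=s1 head=-2 tape=[.]0.0000
Cell 0 holds . when M halts.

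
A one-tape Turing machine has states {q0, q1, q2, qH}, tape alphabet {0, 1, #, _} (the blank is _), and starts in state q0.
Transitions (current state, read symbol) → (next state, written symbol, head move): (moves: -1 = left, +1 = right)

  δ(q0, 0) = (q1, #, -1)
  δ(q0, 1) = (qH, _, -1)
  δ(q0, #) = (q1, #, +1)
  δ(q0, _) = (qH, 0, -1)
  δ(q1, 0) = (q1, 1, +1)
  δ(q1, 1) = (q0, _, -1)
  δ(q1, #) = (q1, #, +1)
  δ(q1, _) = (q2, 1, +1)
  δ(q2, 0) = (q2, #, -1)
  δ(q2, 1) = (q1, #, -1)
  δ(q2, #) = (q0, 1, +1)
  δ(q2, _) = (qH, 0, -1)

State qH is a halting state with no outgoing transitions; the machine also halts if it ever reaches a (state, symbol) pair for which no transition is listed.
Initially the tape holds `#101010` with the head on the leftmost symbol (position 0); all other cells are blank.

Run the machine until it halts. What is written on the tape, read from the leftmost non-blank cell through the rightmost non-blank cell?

#######10

state=q0 head=0 tape=[#]101010__   (q0,#)→(q1,#,+1)
state=q1 head=1 tape=#[1]01010__   (q1,1)→(q0,_,-1)
state=q0 head=0 tape=[#]_01010__   (q0,#)→(q1,#,+1)
state=q1 head=1 tape=#[_]01010__   (q1,_)→(q2,1,+1)
state=q2 head=2 tape=#1[0]1010__   (q2,0)→(q2,#,-1)
state=q2 head=1 tape=#[1]#1010__   (q2,1)→(q1,#,-1)
state=q1 head=0 tape=[#]##1010__   (q1,#)→(q1,#,+1)
state=q1 head=1 tape=#[#]#1010__   (q1,#)→(q1,#,+1)
state=q1 head=2 tape=##[#]1010__   (q1,#)→(q1,#,+1)
state=q1 head=3 tape=###[1]010__   (q1,1)→(q0,_,-1)
state=q0 head=2 tape=##[#]_010__   (q0,#)→(q1,#,+1)
state=q1 head=3 tape=###[_]010__   (q1,_)→(q2,1,+1)
state=q2 head=4 tape=###1[0]10__   (q2,0)→(q2,#,-1)
state=q2 head=3 tape=###[1]#10__   (q2,1)→(q1,#,-1)
state=q1 head=2 tape=##[#]##10__   (q1,#)→(q1,#,+1)
state=q1 head=3 tape=###[#]#10__   (q1,#)→(q1,#,+1)
state=q1 head=4 tape=####[#]10__   (q1,#)→(q1,#,+1)
state=q1 head=5 tape=#####[1]0__   (q1,1)→(q0,_,-1)
state=q0 head=4 tape=####[#]_0__   (q0,#)→(q1,#,+1)
state=q1 head=5 tape=#####[_]0__   (q1,_)→(q2,1,+1)
state=q2 head=6 tape=#####1[0]__   (q2,0)→(q2,#,-1)
state=q2 head=5 tape=#####[1]#__   (q2,1)→(q1,#,-1)
state=q1 head=4 tape=####[#]##__   (q1,#)→(q1,#,+1)
state=q1 head=5 tape=#####[#]#__   (q1,#)→(q1,#,+1)
state=q1 head=6 tape=######[#]__   (q1,#)→(q1,#,+1)
state=q1 head=7 tape=#######[_]_   (q1,_)→(q2,1,+1)
state=q2 head=8 tape=#######1[_]   (q2,_)→(qH,0,-1)
state=qH head=7 tape=#######[1]0
The non-blank tape span at halt is #######10.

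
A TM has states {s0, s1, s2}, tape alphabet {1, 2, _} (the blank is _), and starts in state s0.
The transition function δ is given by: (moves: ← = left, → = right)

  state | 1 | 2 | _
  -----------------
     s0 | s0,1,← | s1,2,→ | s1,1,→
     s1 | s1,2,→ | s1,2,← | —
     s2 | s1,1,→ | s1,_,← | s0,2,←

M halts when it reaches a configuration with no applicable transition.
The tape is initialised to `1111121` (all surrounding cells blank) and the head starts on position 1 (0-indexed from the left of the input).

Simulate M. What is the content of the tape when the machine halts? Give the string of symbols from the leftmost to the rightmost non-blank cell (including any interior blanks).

22222221

state=s0 head=1 tape=__1[1]11121   (s0,1)→(s0,1,←)
state=s0 head=0 tape=__[1]111121   (s0,1)→(s0,1,←)
state=s0 head=-1 tape=_[_]1111121   (s0,_)→(s1,1,→)
state=s1 head=0 tape=_1[1]111121   (s1,1)→(s1,2,→)
state=s1 head=1 tape=_12[1]11121   (s1,1)→(s1,2,→)
state=s1 head=2 tape=_122[1]1121   (s1,1)→(s1,2,→)
state=s1 head=3 tape=_1222[1]121   (s1,1)→(s1,2,→)
state=s1 head=4 tape=_12222[1]21   (s1,1)→(s1,2,→)
state=s1 head=5 tape=_122222[2]1   (s1,2)→(s1,2,←)
state=s1 head=4 tape=_12222[2]21   (s1,2)→(s1,2,←)
state=s1 head=3 tape=_1222[2]221   (s1,2)→(s1,2,←)
state=s1 head=2 tape=_122[2]2221   (s1,2)→(s1,2,←)
state=s1 head=1 tape=_12[2]22221   (s1,2)→(s1,2,←)
state=s1 head=0 tape=_1[2]222221   (s1,2)→(s1,2,←)
state=s1 head=-1 tape=_[1]2222221   (s1,1)→(s1,2,→)
state=s1 head=0 tape=_2[2]222221   (s1,2)→(s1,2,←)
state=s1 head=-1 tape=_[2]2222221   (s1,2)→(s1,2,←)
state=s1 head=-2 tape=[_]22222221
The non-blank tape span at halt is 22222221.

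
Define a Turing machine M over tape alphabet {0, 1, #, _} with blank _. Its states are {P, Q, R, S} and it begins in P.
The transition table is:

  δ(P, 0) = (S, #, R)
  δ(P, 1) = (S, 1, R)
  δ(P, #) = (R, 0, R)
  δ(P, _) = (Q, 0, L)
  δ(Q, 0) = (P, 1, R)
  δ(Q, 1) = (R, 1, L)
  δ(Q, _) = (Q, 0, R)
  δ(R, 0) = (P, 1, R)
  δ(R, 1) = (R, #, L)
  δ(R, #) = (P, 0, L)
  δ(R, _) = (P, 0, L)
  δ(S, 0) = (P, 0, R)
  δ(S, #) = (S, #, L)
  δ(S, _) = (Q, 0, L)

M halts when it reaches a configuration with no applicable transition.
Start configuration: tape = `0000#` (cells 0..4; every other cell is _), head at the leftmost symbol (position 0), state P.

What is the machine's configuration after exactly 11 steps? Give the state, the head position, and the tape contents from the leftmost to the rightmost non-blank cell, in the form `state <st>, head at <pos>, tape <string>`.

state=P head=0 tape=[0]000#___   (P,0)→(S,#,R)
state=S head=1 tape=#[0]00#___   (S,0)→(P,0,R)
state=P head=2 tape=#0[0]0#___   (P,0)→(S,#,R)
state=S head=3 tape=#0#[0]#___   (S,0)→(P,0,R)
state=P head=4 tape=#0#0[#]___   (P,#)→(R,0,R)
state=R head=5 tape=#0#00[_]__   (R,_)→(P,0,L)
state=P head=4 tape=#0#0[0]0__   (P,0)→(S,#,R)
state=S head=5 tape=#0#0#[0]__   (S,0)→(P,0,R)
state=P head=6 tape=#0#0#0[_]_   (P,_)→(Q,0,L)
state=Q head=5 tape=#0#0#[0]0_   (Q,0)→(P,1,R)
state=P head=6 tape=#0#0#1[0]_   (P,0)→(S,#,R)
state=S head=7 tape=#0#0#1#[_]
After 11 steps: state S, head at 7, tape #0#0#1#.

state S, head at 7, tape #0#0#1#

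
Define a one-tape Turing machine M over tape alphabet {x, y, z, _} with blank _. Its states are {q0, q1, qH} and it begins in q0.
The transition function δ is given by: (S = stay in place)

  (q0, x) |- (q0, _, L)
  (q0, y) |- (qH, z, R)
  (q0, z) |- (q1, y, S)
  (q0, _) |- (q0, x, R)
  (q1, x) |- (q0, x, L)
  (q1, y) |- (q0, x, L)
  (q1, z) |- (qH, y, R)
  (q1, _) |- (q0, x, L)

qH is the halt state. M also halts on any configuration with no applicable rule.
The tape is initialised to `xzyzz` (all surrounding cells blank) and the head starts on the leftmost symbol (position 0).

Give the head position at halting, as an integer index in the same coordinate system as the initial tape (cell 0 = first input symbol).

3

state=q0 head=0 tape=___[x]zyzz   (q0,x)→(q0,_,L)
state=q0 head=-1 tape=__[_]_zyzz   (q0,_)→(q0,x,R)
state=q0 head=0 tape=__x[_]zyzz   (q0,_)→(q0,x,R)
state=q0 head=1 tape=__xx[z]yzz   (q0,z)→(q1,y,S)
state=q1 head=1 tape=__xx[y]yzz   (q1,y)→(q0,x,L)
state=q0 head=0 tape=__x[x]xyzz   (q0,x)→(q0,_,L)
state=q0 head=-1 tape=__[x]_xyzz   (q0,x)→(q0,_,L)
state=q0 head=-2 tape=_[_]__xyzz   (q0,_)→(q0,x,R)
state=q0 head=-1 tape=_x[_]_xyzz   (q0,_)→(q0,x,R)
state=q0 head=0 tape=_xx[_]xyzz   (q0,_)→(q0,x,R)
state=q0 head=1 tape=_xxx[x]yzz   (q0,x)→(q0,_,L)
state=q0 head=0 tape=_xx[x]_yzz   (q0,x)→(q0,_,L)
state=q0 head=-1 tape=_x[x]__yzz   (q0,x)→(q0,_,L)
state=q0 head=-2 tape=_[x]___yzz   (q0,x)→(q0,_,L)
state=q0 head=-3 tape=[_]____yzz   (q0,_)→(q0,x,R)
state=q0 head=-2 tape=x[_]___yzz   (q0,_)→(q0,x,R)
state=q0 head=-1 tape=xx[_]__yzz   (q0,_)→(q0,x,R)
state=q0 head=0 tape=xxx[_]_yzz   (q0,_)→(q0,x,R)
state=q0 head=1 tape=xxxx[_]yzz   (q0,_)→(q0,x,R)
state=q0 head=2 tape=xxxxx[y]zz   (q0,y)→(qH,z,R)
state=qH head=3 tape=xxxxxz[z]z
At halt the head is at cell 3.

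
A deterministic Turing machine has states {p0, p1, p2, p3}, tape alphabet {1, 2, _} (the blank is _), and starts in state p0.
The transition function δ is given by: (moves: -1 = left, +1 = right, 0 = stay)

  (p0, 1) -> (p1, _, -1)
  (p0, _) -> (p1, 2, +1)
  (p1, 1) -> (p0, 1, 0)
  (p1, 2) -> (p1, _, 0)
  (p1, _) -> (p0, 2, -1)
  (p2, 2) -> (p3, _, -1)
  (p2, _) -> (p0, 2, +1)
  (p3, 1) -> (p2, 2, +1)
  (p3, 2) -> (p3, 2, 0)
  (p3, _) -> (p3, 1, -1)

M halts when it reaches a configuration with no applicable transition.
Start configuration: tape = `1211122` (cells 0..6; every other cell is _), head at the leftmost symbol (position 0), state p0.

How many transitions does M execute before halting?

state=p0 head=0 tape=__[1]211122   (p0,1)→(p1,_,-1)
state=p1 head=-1 tape=_[_]_211122   (p1,_)→(p0,2,-1)
state=p0 head=-2 tape=[_]2_211122   (p0,_)→(p1,2,+1)
state=p1 head=-1 tape=2[2]_211122   (p1,2)→(p1,_,0)
state=p1 head=-1 tape=2[_]_211122   (p1,_)→(p0,2,-1)
state=p0 head=-2 tape=[2]2_211122
M halts after 5 transitions.

5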